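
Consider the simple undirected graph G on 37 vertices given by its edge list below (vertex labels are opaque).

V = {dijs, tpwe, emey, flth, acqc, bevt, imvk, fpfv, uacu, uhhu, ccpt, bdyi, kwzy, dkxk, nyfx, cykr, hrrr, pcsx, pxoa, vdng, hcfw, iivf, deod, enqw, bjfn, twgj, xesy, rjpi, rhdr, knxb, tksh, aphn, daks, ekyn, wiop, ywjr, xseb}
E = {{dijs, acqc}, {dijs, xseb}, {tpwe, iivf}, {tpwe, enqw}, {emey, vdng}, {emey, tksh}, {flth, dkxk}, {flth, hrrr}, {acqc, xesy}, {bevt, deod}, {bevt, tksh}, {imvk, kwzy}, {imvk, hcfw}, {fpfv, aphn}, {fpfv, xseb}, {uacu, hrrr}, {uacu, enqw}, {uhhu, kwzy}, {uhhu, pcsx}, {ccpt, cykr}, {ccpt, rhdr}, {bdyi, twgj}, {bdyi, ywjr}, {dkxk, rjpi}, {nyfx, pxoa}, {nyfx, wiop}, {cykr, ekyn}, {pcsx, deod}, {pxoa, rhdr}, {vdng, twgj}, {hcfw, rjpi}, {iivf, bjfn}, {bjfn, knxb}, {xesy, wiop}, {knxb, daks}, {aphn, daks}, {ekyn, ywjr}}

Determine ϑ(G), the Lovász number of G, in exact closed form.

N(bdyi) = {twgj, ywjr}, |N(bdyi)| = 2.
Vertex imvk has 2 neighbors: kwzy, hcfw.
deg(hcfw) = 2; N(hcfw) = {imvk, rjpi}.
deg(iivf) = 2; N(iivf) = {tpwe, bjfn}.
G on 37 vertices is 2-regular; the odd cycle C_{37}.
The 19 distinct eigenvalues: [2.0, 1.971232, 1.885755, 1.746028, 1.556072, 1.321349, 1.048615, 0.745713, 0.421359, 0.084882, -0.254036, -0.585646, -0.900407, -1.189266, -1.443912, -1.657019, -1.822457, -1.935466, -1.992795].
With N=37: ϑ(G) = 37·(-(-1)*2*cos(pi/37))/(2−(-2*cos(pi/37))) = 37*cos(pi/37)/(cos(pi/37) + 1).
ϑ(G) ≈ 18.46662.
18 ≤ 37*cos(pi/37)/(cos(pi/37) + 1) ≤ 19: both strict.

37*cos(pi/37)/(cos(pi/37) + 1)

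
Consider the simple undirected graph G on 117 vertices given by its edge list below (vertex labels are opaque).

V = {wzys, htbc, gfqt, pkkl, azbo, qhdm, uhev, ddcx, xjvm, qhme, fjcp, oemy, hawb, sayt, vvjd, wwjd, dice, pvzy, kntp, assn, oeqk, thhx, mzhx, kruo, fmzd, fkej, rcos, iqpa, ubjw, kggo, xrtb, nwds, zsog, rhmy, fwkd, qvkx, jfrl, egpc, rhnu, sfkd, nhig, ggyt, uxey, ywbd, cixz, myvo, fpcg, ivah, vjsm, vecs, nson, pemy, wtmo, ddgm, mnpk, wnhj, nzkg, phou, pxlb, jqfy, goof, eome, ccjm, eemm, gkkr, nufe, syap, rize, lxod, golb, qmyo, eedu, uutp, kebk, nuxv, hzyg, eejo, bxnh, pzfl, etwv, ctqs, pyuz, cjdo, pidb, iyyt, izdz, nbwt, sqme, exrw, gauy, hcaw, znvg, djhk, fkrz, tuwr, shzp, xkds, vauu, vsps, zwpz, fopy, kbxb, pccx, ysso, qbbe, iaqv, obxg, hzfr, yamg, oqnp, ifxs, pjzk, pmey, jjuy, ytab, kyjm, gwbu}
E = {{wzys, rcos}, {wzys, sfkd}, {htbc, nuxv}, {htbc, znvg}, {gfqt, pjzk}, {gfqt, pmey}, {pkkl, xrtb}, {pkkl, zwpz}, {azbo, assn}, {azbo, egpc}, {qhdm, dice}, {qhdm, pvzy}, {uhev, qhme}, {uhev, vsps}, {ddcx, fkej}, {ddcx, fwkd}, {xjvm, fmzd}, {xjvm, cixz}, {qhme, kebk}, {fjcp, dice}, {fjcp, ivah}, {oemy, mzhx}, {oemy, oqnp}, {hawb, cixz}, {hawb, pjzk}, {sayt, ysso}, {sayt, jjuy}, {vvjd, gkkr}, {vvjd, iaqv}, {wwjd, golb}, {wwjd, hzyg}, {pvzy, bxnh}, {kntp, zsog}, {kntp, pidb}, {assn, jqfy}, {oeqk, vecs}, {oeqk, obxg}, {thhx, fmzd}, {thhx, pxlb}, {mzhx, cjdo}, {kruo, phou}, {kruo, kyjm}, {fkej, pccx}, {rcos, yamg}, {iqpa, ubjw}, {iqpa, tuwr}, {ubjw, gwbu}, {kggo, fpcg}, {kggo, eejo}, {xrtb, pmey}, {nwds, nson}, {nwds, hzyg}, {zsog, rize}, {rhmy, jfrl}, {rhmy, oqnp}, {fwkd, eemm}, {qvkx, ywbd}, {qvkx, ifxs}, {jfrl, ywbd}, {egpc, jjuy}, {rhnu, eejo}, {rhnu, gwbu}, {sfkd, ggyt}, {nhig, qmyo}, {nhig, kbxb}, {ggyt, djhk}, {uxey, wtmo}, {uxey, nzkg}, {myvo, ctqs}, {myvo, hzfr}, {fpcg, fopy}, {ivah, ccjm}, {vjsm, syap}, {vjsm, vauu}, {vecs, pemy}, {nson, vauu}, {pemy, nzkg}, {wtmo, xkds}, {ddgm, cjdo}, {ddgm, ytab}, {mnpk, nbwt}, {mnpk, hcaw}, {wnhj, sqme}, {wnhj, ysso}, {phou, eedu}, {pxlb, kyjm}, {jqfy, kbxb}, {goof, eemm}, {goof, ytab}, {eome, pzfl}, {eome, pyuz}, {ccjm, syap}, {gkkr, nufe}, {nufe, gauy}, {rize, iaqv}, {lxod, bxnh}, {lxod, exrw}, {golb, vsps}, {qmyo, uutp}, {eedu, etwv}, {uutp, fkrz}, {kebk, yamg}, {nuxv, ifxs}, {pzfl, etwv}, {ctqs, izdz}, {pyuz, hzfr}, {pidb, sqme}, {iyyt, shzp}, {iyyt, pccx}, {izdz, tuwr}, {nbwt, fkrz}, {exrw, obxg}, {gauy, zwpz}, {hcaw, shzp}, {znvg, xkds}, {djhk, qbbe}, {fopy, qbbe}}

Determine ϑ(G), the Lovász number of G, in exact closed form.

N(ifxs) = {qvkx, nuxv}, |N(ifxs)| = 2.
deg(mnpk) = 2; N(mnpk) = {nbwt, hcaw}.
N(nhig) = {qmyo, kbxb}, |N(nhig)| = 2.
N(sfkd) = {wzys, ggyt}, |N(sfkd)| = 2.
2-regular, N=117; this is C_{117}, the 117-cycle.
A has 59 distinct eigenvalues ≈ [2.0, 1.997, 1.988, 1.974, 1.954, 1.928, 1.897, 1.86, 1.818, 1.771, 1.718, 1.661, 1.599, 1.532, 1.461, 1.385, 1.306, 1.223, 1.136, 1.046, 0.953, 0.857, 0.759, 0.659, 0.556, 0.453, 0.347, 0.241, 0.134, 0.027, -0.081, -0.188, -0.294, -0.4, -0.505, -0.608, -0.709, -0.809, -0.906, -1.0, -1.092, -1.18, -1.265, -1.346, -1.424, -1.497, -1.566, -1.631, -1.69, -1.745, -1.795, -1.84, -1.879, -1.913, -1.942, -1.965, -1.982, -1.994, -1.999].
−117·(-2*cos(pi/117)) / ((2)−(-2*cos(pi/117))) = 117*cos(pi/117)/(cos(pi/117) + 1) = ϑ(G).
≈ 58.4894543 (to 7 d.p.).
Lovász sandwich 58 ≤ 117*cos(pi/117)/(cos(pi/117) + 1) ≤ 59: both strict.

117*cos(pi/117)/(cos(pi/117) + 1)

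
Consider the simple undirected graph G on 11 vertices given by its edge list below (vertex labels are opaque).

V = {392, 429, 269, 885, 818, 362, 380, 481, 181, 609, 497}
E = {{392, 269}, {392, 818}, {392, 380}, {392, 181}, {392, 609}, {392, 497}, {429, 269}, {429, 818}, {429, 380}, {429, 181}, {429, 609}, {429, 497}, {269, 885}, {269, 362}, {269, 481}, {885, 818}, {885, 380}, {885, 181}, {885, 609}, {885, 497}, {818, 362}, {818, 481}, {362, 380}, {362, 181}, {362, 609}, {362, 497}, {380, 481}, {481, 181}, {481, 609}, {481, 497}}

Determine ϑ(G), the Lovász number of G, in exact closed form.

N(392) = {269, 818, 380, 181, 609, 497}, |N(392)| = 6.
Vertex 380 has 5 neighbors: 392, 429, 885, 362, 481.
Vertex 609 has 5 neighbors: 392, 429, 885, 362, 481.
deg(497) = 5; N(497) = {392, 429, 885, 362, 481}.
K_{6,5} (perfect); ϑ(G) = α(G) = max{6,5} = 6.
ϑ(G) ≈ 6.0000000.
Lovász sandwich 6 ≤ 6 ≤ 6: collapsed.

6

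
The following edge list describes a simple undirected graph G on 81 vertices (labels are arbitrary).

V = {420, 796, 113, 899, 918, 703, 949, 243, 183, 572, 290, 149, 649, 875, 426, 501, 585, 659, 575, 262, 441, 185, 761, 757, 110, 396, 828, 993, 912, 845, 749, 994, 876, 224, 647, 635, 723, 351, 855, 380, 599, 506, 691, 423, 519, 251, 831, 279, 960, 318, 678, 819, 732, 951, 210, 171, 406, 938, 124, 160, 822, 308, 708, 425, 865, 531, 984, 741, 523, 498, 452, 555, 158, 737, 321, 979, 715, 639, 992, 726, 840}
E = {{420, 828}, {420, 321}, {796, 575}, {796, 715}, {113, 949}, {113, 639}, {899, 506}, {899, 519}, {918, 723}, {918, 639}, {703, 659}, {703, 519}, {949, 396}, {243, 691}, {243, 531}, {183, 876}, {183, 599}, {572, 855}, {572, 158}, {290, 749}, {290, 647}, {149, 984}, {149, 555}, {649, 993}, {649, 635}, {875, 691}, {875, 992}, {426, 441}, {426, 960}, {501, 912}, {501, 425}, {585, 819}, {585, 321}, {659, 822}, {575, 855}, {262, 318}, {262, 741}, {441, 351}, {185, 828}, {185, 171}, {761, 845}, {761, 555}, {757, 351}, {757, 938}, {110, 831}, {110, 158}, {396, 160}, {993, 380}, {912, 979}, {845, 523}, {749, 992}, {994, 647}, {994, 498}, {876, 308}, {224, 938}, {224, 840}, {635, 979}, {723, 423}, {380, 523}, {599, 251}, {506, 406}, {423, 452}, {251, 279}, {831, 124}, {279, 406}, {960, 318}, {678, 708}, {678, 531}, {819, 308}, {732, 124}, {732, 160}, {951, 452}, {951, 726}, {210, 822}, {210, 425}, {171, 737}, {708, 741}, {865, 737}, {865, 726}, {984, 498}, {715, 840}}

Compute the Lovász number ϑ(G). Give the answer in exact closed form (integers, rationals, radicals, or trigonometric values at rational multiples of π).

81*cos(pi/81)/(cos(pi/81) + 1)

N(912) = {501, 979}, |N(912)| = 2.
Vertex 599 has 2 neighbors: 183, 251.
N(761) = {845, 555}, |N(761)| = 2.
Vertex 992 has 2 neighbors: 875, 749.
81-vertex 2-regular graph: the odd cycle C_{81}.
A has 41 distinct eigenvalues ≈ [2.0, 1.993986, 1.97598, 1.94609, 1.904496, 1.851448, 1.787265, 1.712334, 1.627104, 1.532089, 1.427859, 1.315043, 1.194317, 1.066409, 0.932087, 0.79216, 0.647468, 0.498882, 0.347296, 0.193622, 0.038783, -0.11629, -0.270663, -0.423408, -0.573606, -0.720355, -0.862772, -1.0, -1.131214, -1.255624, -1.372483, -1.481088, -1.580785, -1.670976, -1.751116, -1.820726, -1.879385, -1.926742, -1.962511, -1.986477, -1.998496].
Lovász (edge-transitive): ϑ = −81·(-2*cos(pi/81))/((2)−(-2*cos(pi/81))) = 81*cos(pi/81)/(cos(pi/81) + 1).
= 40.484765… (decimal).
α=40, χ(Ḡ)=41; ϑ=81*cos(pi/81)/(cos(pi/81) + 1) lies between (both strict).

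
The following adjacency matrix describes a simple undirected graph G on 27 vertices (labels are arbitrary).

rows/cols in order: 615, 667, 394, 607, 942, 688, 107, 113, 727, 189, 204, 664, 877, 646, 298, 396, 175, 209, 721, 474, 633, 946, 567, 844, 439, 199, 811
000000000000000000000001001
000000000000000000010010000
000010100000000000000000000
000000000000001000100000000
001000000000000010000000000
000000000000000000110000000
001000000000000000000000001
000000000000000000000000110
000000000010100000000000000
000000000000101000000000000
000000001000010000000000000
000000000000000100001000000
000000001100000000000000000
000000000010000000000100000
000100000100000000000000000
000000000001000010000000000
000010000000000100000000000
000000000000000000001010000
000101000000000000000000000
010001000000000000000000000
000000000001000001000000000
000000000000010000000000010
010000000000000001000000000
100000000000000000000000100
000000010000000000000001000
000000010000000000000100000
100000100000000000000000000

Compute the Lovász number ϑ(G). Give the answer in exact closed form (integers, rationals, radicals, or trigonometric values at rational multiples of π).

Vertex 946 has 2 neighbors: 646, 199.
N(107) = {394, 811}, |N(107)| = 2.
N(204) = {727, 646}, |N(204)| = 2.
deg(721) = 2; N(721) = {607, 688}.
Regular of degree 2 on 27 vertices: a single 27-cycle (edge-transitive).
The 14 distinct eigenvalues: [2.0, 1.94609, 1.787265, 1.532089, 1.194317, 0.79216, 0.347296, -0.11629, -0.573606, -1.0, -1.372483, -1.670976, -1.879385, -1.986477].
λ_max=2, λ_min=-2*cos(pi/27); ϑ = −27·λ_min/(λ_max−λ_min) = 27*cos(pi/27)/(cos(pi/27) + 1).
Numerically 13.4542041.
Sandwich: α(G)=13 ≤ ϑ(G)=27*cos(pi/27)/(cos(pi/27) + 1) ≤ χ(Ḡ)=14 (both strict).

27*cos(pi/27)/(cos(pi/27) + 1)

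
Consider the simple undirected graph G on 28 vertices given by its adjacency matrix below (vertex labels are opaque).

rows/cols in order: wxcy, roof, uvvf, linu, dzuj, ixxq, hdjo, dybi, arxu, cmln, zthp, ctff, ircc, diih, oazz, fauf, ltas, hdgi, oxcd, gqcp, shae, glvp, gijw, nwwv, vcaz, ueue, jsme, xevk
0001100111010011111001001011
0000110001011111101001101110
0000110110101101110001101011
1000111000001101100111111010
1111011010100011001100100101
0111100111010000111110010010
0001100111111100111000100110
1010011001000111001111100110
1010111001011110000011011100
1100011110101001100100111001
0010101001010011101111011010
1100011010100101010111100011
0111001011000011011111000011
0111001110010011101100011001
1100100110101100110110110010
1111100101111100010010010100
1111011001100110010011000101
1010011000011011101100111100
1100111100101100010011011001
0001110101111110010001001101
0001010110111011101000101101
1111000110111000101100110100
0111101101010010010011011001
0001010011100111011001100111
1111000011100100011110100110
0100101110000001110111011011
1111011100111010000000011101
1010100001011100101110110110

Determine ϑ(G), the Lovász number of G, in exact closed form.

7

Vertex zthp has 15 neighbors: uvvf, dzuj, hdjo, cmln, ctff, oazz, fauf, ltas, oxcd, gqcp, shae, glvp, nwwv, vcaz, jsme.
N(ixxq) = {roof, uvvf, linu, dzuj, dybi, arxu, cmln, ctff, ltas, hdgi, oxcd, gqcp, shae, nwwv, jsme}, |N(ixxq)| = 15.
N(diih) = {roof, uvvf, linu, hdjo, dybi, arxu, ctff, oazz, fauf, ltas, oxcd, gqcp, nwwv, vcaz, xevk}, |N(diih)| = 15.
N(glvp) = {wxcy, roof, uvvf, linu, dybi, arxu, zthp, ctff, ircc, ltas, oxcd, gqcp, gijw, nwwv, ueue}, |N(glvp)| = 15.
Regular of degree 15 on 28 vertices: this is K(8,2), the Kneser graph.
Distinct eigenvalues (to 5 d.p.): [15.0, 1.0, -5.0].
ϑ = −N·λ_min/(λ_max−λ_min) = −28·(-5)/(15−(-5)) = 7.
Numerically 7.00000000.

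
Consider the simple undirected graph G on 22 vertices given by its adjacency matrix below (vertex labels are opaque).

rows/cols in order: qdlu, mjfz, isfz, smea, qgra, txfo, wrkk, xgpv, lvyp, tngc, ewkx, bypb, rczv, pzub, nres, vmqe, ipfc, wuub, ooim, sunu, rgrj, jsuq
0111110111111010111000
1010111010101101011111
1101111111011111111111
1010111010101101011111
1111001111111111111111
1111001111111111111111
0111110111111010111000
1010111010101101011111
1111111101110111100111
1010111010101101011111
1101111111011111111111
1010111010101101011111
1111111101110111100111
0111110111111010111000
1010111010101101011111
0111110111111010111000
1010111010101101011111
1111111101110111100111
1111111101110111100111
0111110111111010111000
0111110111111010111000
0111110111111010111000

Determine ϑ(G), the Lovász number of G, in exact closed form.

N(ipfc) = {qdlu, isfz, qgra, txfo, wrkk, lvyp, ewkx, rczv, pzub, vmqe, wuub, ooim, sunu, rgrj, jsuq}, |N(ipfc)| = 15.
Vertex vmqe has 15 neighbors: mjfz, isfz, smea, qgra, txfo, xgpv, lvyp, tngc, ewkx, bypb, rczv, nres, ipfc, wuub, ooim.
deg(tngc) = 15; N(tngc) = {qdlu, isfz, qgra, txfo, wrkk, lvyp, ewkx, rczv, pzub, vmqe, wuub, ooim, sunu, rgrj, jsuq}.
deg(qgra) = 20; N(qgra) = {qdlu, mjfz, isfz, smea, wrkk, xgpv, lvyp, tngc, ewkx, bypb, rczv, pzub, nres, vmqe, ipfc, wuub, ooim, sunu, rgrj, jsuq}.
Complete 5-partite, parts [7, 7, 4, 2, 2]: perfect, ϑ = α = 7.
≈ 7.000000000 (to 9 d.p.).
α=7, χ(Ḡ)=7; ϑ=7 lies between (collapsed).

7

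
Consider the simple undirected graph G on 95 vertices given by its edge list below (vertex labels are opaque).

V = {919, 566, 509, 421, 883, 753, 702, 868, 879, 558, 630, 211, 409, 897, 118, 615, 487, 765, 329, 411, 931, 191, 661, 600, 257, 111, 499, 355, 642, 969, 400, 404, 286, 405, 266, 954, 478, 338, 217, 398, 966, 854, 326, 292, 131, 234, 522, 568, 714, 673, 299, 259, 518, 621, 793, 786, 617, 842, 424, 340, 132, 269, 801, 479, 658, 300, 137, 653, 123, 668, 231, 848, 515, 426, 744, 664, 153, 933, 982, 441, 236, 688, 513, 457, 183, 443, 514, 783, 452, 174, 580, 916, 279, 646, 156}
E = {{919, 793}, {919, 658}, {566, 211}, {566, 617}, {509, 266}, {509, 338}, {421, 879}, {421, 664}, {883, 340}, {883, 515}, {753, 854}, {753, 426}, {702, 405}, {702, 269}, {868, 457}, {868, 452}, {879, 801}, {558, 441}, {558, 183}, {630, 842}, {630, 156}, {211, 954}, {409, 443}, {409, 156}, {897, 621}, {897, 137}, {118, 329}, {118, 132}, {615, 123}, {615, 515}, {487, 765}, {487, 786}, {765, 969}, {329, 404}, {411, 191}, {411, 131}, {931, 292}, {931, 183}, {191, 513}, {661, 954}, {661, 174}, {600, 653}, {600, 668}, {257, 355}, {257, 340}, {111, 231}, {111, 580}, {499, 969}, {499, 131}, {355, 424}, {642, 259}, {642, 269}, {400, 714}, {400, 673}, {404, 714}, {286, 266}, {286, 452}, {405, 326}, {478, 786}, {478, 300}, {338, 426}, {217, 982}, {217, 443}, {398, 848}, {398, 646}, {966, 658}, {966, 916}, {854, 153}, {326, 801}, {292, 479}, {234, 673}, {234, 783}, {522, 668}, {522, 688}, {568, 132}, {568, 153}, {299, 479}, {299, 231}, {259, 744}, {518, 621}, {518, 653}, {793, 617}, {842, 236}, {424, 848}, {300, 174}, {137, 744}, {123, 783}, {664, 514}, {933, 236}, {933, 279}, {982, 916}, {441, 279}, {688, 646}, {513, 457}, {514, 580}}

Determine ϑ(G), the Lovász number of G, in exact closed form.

Vertex 615 has 2 neighbors: 123, 515.
Vertex 664 has 2 neighbors: 421, 514.
deg(400) = 2; N(400) = {714, 673}.
N(801) = {879, 326}, |N(801)| = 2.
Every vertex has degree 2 (N=95); this is C_{95}, the 95-cycle.
A has 48 distinct eigenvalues ≈ [2.0, 1.995627, 1.982528, 1.96076, 1.930418, 1.891634, 1.84458, 1.789459, 1.726513, 1.656018, 1.578281, 1.493643, 1.402474, 1.305172, 1.202162, 1.093896, 0.980847, 0.863509, 0.742394, 0.618034, 0.490971, 0.361761, 0.230969, 0.099168, -0.033068, -0.165159, -0.296527, -0.426599, -0.554806, -0.680586, -0.803391, -0.922682, -1.037939, -1.148657, -1.254353, -1.354563, -1.44885, -1.536802, -1.618034, -1.692191, -1.758948, -1.818013, -1.869129, -1.912072, -1.946653, -1.972723, -1.990166, -1.998907].
With N=95: ϑ(G) = 95·(-(-1)*2*cos(pi/95))/(2−(-2*cos(pi/95))) = 95*cos(pi/95)/(cos(pi/95) + 1).
= 47.48701… (decimal).
Lovász sandwich 47 ≤ 95*cos(pi/95)/(cos(pi/95) + 1) ≤ 48: both strict.

95*cos(pi/95)/(cos(pi/95) + 1)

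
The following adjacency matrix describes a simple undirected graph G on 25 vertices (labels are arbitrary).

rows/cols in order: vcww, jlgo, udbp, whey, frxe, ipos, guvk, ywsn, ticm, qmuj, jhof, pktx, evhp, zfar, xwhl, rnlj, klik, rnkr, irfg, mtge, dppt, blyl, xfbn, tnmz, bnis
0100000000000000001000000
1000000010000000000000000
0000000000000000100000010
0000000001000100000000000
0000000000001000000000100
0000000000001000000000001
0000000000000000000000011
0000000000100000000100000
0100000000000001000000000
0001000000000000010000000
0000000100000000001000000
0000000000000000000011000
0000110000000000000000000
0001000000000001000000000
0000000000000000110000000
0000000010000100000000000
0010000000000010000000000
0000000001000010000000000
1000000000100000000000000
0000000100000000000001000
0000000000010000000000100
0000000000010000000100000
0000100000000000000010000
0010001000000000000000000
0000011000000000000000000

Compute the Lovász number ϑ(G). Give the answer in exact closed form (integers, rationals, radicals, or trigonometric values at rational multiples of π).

25*cos(pi/25)/(cos(pi/25) + 1)

deg(whey) = 2; N(whey) = {qmuj, zfar}.
deg(vcww) = 2; N(vcww) = {jlgo, irfg}.
deg(xfbn) = 2; N(xfbn) = {frxe, dppt}.
deg(ipos) = 2; N(ipos) = {evhp, bnis}.
25-vertex 2-regular graph: a single 25-cycle (edge-transitive).
A has 13 distinct eigenvalues ≈ [2.0, 1.937166, 1.752613, 1.457937, 1.071654, 0.618034, 0.125581, -0.374763, -0.851559, -1.274848, -1.618034, -1.859553, -1.984229].
With N=25: ϑ(G) = 25·(-(-1)*2*cos(pi/25))/(2−(-2*cos(pi/25))) = 25*cos(pi/25)/(cos(pi/25) + 1).
Numerically 12.450522.
Check 12 ≤ 25*cos(pi/25)/(cos(pi/25) + 1) ≤ 13: both strict.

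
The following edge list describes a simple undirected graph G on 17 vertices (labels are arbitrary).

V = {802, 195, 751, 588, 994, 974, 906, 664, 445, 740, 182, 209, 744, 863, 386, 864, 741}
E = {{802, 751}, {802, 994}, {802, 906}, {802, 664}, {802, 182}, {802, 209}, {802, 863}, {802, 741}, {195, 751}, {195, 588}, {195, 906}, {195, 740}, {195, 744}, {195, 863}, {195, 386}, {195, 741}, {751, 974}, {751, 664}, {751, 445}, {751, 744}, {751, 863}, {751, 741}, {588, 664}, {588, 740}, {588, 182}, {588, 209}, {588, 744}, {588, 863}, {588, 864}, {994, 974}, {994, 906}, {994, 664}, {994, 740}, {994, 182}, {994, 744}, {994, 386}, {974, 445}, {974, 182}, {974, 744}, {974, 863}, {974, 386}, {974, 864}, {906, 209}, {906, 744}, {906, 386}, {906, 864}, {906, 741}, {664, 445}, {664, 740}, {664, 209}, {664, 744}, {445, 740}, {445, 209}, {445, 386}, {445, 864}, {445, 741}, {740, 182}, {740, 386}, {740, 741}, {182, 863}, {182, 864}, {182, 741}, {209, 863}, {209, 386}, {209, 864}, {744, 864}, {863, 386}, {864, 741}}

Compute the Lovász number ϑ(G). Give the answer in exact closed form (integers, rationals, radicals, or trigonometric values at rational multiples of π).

sqrt(17)

Vertex 906 has 8 neighbors: 802, 195, 994, 209, 744, 386, 864, 741.
deg(994) = 8; N(994) = {802, 974, 906, 664, 740, 182, 744, 386}.
N(182) = {802, 588, 994, 974, 740, 863, 864, 741}, |N(182)| = 8.
N(195) = {751, 588, 906, 740, 744, 863, 386, 741}, |N(195)| = 8.
deg(v) = 8 for all v (|V|=17); Paley(17): SR with (k,λ,μ)=(8,3,4).
spec(A) ≈ [8.0, 1.5616, -2.5616] (distinct, 4 d.p.).
−17·(-sqrt(17)/2 - 1/2) / ((8)−(-sqrt(17)/2 - 1/2)) = sqrt(17) = ϑ(G).
Numerically 4.123106.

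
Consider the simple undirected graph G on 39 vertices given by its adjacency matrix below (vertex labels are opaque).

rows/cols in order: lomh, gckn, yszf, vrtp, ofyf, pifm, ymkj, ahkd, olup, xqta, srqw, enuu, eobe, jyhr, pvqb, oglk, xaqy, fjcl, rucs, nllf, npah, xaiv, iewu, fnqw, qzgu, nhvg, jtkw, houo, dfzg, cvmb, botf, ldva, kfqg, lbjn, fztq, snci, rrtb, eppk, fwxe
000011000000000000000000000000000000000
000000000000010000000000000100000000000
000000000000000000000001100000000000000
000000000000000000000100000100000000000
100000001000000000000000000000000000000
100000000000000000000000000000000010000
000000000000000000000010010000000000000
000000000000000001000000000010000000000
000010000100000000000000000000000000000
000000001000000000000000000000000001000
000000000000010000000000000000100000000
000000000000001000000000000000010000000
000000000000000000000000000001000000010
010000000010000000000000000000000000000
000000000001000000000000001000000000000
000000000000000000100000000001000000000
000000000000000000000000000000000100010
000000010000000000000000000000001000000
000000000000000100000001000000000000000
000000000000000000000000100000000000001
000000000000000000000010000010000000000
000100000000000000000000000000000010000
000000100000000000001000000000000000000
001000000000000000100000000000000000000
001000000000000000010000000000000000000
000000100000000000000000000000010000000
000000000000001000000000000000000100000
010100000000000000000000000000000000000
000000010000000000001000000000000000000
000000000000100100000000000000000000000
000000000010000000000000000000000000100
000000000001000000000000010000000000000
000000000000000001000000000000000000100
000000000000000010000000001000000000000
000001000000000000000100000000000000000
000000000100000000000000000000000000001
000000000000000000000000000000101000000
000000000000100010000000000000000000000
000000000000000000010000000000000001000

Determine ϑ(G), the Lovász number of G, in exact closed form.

39*cos(pi/39)/(cos(pi/39) + 1)

N(enuu) = {pvqb, ldva}, |N(enuu)| = 2.
N(xaqy) = {lbjn, eppk}, |N(xaqy)| = 2.
Vertex qzgu has 2 neighbors: yszf, nllf.
N(oglk) = {rucs, cvmb}, |N(oglk)| = 2.
39-vertex 2-regular graph: a single 39-cycle (edge-transitive).
The 20 distinct eigenvalues: [2.0, 1.974101, 1.897073, 1.770912, 1.598886, 1.385449, 1.136129, 0.857385, 0.556435, 0.241073, -0.080532, -0.400051, -0.70921, -1.0, -1.264891, -1.497021, -1.69038, -1.839959, -1.941884, -1.993515].
Lovász: ϑ = −39(-2*cos(pi/39))/(2+-(-1)*2*cos(pi/39)) = 39*cos(pi/39)/(cos(pi/39) + 1).
Numerically 19.46833.
Lovász sandwich 19 ≤ 39*cos(pi/39)/(cos(pi/39) + 1) ≤ 20: both strict.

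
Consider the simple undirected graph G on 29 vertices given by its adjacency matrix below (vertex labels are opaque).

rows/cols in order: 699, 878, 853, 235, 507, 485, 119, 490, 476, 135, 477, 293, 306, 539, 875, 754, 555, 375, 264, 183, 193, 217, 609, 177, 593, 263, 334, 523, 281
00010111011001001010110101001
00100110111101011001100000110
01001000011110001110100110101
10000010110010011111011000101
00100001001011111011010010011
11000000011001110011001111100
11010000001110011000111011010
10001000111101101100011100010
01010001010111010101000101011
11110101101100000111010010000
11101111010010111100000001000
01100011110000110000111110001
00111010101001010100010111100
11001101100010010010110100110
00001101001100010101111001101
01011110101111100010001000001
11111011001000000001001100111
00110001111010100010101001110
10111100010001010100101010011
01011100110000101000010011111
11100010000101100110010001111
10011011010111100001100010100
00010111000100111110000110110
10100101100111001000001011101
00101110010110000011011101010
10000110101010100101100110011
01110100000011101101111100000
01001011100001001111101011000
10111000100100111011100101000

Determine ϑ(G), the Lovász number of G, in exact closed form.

deg(177) = 14; N(177) = {699, 853, 485, 490, 476, 293, 306, 539, 555, 609, 593, 263, 334, 281}.
N(193) = {699, 878, 853, 119, 293, 539, 875, 375, 264, 217, 263, 334, 523, 281}, |N(193)| = 14.
deg(523) = 14; N(523) = {878, 507, 119, 490, 476, 539, 555, 375, 264, 183, 193, 609, 593, 263}.
N(476) = {878, 235, 490, 135, 293, 306, 539, 754, 375, 183, 177, 263, 523, 281}, |N(476)| = 14.
Every vertex has degree 14 (N=29); strongly regular (29,14,6,7).
A has 3 distinct eigenvalues ≈ [14.0, 2.19258, -3.19258].
Lovász: ϑ = −29(-sqrt(29)/2 - 1/2)/(14+-(-sqrt(29)/2 - 1/2)) = sqrt(29).
≈ 5.3852 (to 4 d.p.).

sqrt(29)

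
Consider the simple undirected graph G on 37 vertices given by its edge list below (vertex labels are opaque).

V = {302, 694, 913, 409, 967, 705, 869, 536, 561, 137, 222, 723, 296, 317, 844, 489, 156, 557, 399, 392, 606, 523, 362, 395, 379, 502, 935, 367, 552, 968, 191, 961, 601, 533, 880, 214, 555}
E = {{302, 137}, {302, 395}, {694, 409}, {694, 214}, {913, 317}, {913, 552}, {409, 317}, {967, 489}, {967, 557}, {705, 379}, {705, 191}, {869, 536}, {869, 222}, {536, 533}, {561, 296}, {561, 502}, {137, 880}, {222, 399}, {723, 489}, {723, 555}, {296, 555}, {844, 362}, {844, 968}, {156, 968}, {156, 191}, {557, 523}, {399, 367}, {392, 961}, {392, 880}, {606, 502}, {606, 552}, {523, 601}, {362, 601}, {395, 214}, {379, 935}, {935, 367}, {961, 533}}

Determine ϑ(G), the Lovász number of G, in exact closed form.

N(191) = {705, 156}, |N(191)| = 2.
Vertex 967 has 2 neighbors: 489, 557.
Vertex 533 has 2 neighbors: 536, 961.
N(222) = {869, 399}, |N(222)| = 2.
G on 37 vertices is 2-regular; connected 2-regular on 37 ⇒ C_{37}.
A has 19 distinct eigenvalues ≈ [2.0, 1.97123, 1.88575, 1.74603, 1.55607, 1.32135, 1.04861, 0.74571, 0.42136, 0.08488, -0.25404, -0.58565, -0.90041, -1.18927, -1.44391, -1.65702, -1.82246, -1.93547, -1.99279].
Lovász: ϑ = −37(-2*cos(pi/37))/(2+-(-1)*2*cos(pi/37)) = 37*cos(pi/37)/(cos(pi/37) + 1).
Numerically 18.466617.
18 ≤ 37*cos(pi/37)/(cos(pi/37) + 1) ≤ 19: both strict.

37*cos(pi/37)/(cos(pi/37) + 1)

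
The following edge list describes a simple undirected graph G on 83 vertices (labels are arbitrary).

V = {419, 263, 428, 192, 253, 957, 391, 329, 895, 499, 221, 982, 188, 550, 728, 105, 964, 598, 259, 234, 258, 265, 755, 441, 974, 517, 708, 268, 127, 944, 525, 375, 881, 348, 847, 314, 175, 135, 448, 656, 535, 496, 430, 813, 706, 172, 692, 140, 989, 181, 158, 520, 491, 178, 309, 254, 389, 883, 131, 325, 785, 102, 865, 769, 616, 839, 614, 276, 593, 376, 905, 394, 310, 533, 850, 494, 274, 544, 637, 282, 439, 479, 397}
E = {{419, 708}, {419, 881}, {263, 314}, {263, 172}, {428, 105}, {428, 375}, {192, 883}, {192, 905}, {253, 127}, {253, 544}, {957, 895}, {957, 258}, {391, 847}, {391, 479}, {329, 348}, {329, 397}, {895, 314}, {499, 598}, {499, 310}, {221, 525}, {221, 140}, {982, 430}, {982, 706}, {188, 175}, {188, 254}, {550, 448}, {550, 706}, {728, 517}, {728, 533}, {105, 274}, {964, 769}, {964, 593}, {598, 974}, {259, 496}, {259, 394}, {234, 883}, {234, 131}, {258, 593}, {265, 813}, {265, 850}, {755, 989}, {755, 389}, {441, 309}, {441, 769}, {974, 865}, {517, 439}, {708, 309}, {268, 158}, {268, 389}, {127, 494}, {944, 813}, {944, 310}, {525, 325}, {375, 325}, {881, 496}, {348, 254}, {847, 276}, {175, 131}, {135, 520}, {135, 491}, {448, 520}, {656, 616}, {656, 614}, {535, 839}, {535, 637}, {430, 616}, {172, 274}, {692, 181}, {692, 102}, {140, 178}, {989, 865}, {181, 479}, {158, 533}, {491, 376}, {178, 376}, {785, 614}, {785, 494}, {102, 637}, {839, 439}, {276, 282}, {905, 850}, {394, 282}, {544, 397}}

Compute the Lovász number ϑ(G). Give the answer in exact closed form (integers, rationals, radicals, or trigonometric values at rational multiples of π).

deg(439) = 2; N(439) = {517, 839}.
deg(550) = 2; N(550) = {448, 706}.
Vertex 309 has 2 neighbors: 441, 708.
N(479) = {391, 181}, |N(479)| = 2.
Every vertex has degree 2 (N=83); a single 83-cycle (edge-transitive).
A has 42 distinct eigenvalues ≈ [2.0, 1.994272, 1.977121, 1.948645, 1.909008, 1.858436, 1.797219, 1.725708, 1.644312, 1.553498, 1.453785, 1.345745, 1.229997, 1.107203, 0.978068, 0.84333, 0.703762, 0.560163, 0.413355, 0.264179, 0.113491, -0.037848, -0.18897, -0.33901, -0.487108, -0.632415, -0.774101, -0.911352, -1.043383, -1.169438, -1.288794, -1.400768, -1.504719, -1.600051, -1.686218, -1.762726, -1.829138, -1.885072, -1.930209, -1.96429, -1.98712, -1.998568].
Lovász (edge-transitive): ϑ = −83·(-2*cos(pi/83))/((2)−(-2*cos(pi/83))) = 83*cos(pi/83)/(cos(pi/83) + 1).
ϑ(G) ≈ 41.4851.
α=41, χ(Ḡ)=42; ϑ=83*cos(pi/83)/(cos(pi/83) + 1) lies between (both strict).

83*cos(pi/83)/(cos(pi/83) + 1)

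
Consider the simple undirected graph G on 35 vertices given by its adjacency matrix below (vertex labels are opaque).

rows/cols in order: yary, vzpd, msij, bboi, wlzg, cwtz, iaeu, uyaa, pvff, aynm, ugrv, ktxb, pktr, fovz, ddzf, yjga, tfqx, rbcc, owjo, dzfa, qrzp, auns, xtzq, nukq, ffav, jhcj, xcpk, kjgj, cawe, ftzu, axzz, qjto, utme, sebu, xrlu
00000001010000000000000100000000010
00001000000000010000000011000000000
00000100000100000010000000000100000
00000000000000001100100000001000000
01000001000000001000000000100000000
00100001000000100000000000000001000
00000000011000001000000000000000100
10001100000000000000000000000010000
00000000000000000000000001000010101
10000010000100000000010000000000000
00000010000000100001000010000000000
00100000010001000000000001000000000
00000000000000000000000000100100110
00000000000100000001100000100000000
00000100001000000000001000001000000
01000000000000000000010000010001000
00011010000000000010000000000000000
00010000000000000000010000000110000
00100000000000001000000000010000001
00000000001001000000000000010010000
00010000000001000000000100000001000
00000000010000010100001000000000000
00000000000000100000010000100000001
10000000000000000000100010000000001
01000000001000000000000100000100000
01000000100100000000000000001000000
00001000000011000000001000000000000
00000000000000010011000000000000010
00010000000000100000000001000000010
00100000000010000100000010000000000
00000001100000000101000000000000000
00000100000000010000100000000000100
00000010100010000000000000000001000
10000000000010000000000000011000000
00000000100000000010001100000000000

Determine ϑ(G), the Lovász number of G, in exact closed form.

15

Vertex uyaa has 4 neighbors: yary, wlzg, cwtz, axzz.
Vertex sebu has 4 neighbors: yary, pktr, kjgj, cawe.
N(xtzq) = {ddzf, auns, xcpk, xrlu}, |N(xtzq)| = 4.
Vertex qrzp has 4 neighbors: bboi, fovz, nukq, qjto.
Regular of degree 4 on 35 vertices: Kneser K(7,3) on C(7,3)=35 vertices.
The 4 distinct eigenvalues: [4.0, 2.0, -1.0, -3.0].
With N=35: ϑ(G) = 35·(-1*(-3))/(4−(-3)) = 15.
≈ 15.00000000 (to 8 d.p.).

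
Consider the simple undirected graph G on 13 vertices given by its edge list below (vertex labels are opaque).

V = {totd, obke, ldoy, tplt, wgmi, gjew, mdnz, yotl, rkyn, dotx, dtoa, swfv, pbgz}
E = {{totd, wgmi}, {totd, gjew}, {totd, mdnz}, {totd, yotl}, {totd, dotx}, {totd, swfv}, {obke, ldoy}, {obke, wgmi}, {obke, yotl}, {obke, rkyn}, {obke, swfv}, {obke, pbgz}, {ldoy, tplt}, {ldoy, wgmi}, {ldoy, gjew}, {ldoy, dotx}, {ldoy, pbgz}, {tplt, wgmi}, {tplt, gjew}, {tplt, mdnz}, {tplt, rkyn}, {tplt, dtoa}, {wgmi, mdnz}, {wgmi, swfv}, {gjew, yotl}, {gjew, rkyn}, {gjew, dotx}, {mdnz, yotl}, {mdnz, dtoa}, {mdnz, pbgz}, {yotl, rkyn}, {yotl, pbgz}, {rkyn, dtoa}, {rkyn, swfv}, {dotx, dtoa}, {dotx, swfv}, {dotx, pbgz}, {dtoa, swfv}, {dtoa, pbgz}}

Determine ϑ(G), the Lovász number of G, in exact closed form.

sqrt(13)

N(totd) = {wgmi, gjew, mdnz, yotl, dotx, swfv}, |N(totd)| = 6.
Vertex tplt has 6 neighbors: ldoy, wgmi, gjew, mdnz, rkyn, dtoa.
N(ldoy) = {obke, tplt, wgmi, gjew, dotx, pbgz}, |N(ldoy)| = 6.
N(dtoa) = {tplt, mdnz, rkyn, dotx, swfv, pbgz}, |N(dtoa)| = 6.
13-vertex 6-regular graph: strongly regular (13,6,2,3).
The 3 distinct eigenvalues: [6.0, 1.3028, -2.3028].
Lovász: ϑ = −13(-sqrt(13)/2 - 1/2)/(6+-(-sqrt(13)/2 - 1/2)) = sqrt(13).
≈ 3.6055513 (to 7 d.p.).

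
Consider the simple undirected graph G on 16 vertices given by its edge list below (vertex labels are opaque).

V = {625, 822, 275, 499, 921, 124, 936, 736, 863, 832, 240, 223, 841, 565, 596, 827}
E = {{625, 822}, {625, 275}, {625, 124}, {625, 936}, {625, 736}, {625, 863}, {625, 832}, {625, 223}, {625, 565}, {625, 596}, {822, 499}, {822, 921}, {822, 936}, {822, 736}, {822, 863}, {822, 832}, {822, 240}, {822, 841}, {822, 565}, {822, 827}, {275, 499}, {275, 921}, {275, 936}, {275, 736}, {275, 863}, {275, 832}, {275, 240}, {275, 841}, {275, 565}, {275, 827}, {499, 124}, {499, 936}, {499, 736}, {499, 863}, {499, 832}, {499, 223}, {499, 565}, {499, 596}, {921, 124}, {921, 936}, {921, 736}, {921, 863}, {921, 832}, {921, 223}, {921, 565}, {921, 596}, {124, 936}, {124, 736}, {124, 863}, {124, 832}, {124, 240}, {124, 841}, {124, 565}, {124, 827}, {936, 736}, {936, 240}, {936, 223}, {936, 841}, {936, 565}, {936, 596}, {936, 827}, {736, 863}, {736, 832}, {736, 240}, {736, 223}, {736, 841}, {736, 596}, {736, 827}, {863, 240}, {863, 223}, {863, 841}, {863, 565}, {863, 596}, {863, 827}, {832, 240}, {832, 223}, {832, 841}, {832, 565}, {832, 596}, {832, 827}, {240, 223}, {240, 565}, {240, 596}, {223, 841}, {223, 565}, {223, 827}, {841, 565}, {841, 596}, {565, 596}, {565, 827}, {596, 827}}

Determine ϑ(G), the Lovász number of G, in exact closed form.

Vertex 921 has 10 neighbors: 822, 275, 124, 936, 736, 863, 832, 223, 565, 596.
deg(223) = 11; N(223) = {625, 499, 921, 936, 736, 863, 832, 240, 841, 565, 827}.
deg(499) = 10; N(499) = {822, 275, 124, 936, 736, 863, 832, 223, 565, 596}.
Vertex 863 has 13 neighbors: 625, 822, 275, 499, 921, 124, 736, 240, 223, 841, 565, 596, 827.
4 parts of sizes [6, 5, 3, 2]; α(G) = 6 = ϑ (perfect).
= 6.00000000… (decimal).
α=6, χ(Ḡ)=6; ϑ=6 lies between (collapsed).

6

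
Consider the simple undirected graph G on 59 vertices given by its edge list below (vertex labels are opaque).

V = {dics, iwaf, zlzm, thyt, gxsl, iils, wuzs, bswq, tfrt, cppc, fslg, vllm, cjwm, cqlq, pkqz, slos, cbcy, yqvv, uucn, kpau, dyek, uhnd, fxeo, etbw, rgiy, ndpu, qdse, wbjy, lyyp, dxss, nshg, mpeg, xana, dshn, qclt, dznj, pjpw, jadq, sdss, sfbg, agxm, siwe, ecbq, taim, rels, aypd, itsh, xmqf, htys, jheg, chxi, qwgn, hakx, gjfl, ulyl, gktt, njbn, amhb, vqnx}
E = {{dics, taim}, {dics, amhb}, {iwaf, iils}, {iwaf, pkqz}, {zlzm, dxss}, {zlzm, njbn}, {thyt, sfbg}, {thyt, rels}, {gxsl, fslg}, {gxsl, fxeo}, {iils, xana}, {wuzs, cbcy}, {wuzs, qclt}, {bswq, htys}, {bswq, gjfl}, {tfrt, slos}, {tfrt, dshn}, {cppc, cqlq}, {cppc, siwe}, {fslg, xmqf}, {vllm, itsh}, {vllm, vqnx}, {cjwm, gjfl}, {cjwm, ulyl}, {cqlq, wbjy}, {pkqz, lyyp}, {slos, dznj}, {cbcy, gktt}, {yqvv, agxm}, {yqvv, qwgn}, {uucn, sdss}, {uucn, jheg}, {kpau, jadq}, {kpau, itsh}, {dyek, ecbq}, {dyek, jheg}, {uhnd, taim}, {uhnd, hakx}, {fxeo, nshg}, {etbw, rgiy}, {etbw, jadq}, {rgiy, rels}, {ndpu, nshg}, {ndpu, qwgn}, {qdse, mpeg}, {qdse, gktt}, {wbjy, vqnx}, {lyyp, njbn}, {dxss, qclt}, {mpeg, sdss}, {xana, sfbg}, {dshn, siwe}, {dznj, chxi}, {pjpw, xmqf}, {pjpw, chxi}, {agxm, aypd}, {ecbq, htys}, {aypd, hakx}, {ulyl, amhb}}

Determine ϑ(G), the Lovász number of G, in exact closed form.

59*cos(pi/59)/(cos(pi/59) + 1)

N(rels) = {thyt, rgiy}, |N(rels)| = 2.
N(vqnx) = {vllm, wbjy}, |N(vqnx)| = 2.
N(dxss) = {zlzm, qclt}, |N(dxss)| = 2.
N(rgiy) = {etbw, rels}, |N(rgiy)| = 2.
deg(v) = 2 for all v (|V|=59); the odd cycle C_{59}.
A has 30 distinct eigenvalues ≈ [2.0, 1.9887, 1.9548, 1.8988, 1.8213, 1.7231, 1.6054, 1.4695, 1.317, 1.1496, 0.9691, 0.7776, 0.5774, 0.3706, 0.1596, -0.0532, -0.2655, -0.4747, -0.6785, -0.8746, -1.0608, -1.235, -1.3953, -1.5397, -1.6666, -1.7747, -1.8627, -1.9295, -1.9745, -1.9972].
ϑ = −N·λ_min/(λ_max−λ_min) = −59·(-2*cos(pi/59))/(2−(-2*cos(pi/59))) = 59*cos(pi/59)/(cos(pi/59) + 1).
= 29.479080… (decimal).
Check 29 ≤ 59*cos(pi/59)/(cos(pi/59) + 1) ≤ 30: both strict.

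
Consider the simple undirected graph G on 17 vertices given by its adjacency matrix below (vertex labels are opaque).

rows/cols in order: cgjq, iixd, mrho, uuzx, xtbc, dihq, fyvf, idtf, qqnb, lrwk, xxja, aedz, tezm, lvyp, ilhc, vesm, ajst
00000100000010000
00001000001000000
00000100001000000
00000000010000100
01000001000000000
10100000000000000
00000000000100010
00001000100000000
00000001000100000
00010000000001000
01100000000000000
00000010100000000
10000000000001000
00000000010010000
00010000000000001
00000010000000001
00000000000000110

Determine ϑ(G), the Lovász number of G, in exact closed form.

17*cos(pi/17)/(cos(pi/17) + 1)

deg(lrwk) = 2; N(lrwk) = {uuzx, lvyp}.
Vertex ajst has 2 neighbors: ilhc, vesm.
deg(vesm) = 2; N(vesm) = {fyvf, ajst}.
N(iixd) = {xtbc, xxja}, |N(iixd)| = 2.
2-regular, N=17; this is C_{17}, the 17-cycle.
spec(A) ≈ [2.0, 1.8649, 1.478, 0.8915, 0.1845, -0.5473, -1.2053, -1.7004, -1.9659] (distinct, 4 d.p.).
ϑ = −N·λ_min/(λ_max−λ_min) = −17·(-2*cos(pi/17))/(2−(-2*cos(pi/17))) = 17*cos(pi/17)/(cos(pi/17) + 1).
ϑ(G) ≈ 8.4270143.
α=8, χ(Ḡ)=9; ϑ=17*cos(pi/17)/(cos(pi/17) + 1) lies between (both strict).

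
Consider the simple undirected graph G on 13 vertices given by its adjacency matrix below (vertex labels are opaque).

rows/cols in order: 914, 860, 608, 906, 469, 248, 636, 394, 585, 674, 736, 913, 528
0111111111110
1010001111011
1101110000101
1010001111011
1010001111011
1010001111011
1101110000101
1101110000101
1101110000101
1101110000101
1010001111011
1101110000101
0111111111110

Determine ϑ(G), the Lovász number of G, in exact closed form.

Vertex 469 has 8 neighbors: 914, 608, 636, 394, 585, 674, 913, 528.
Vertex 674 has 7 neighbors: 914, 860, 906, 469, 248, 736, 528.
N(913) = {914, 860, 906, 469, 248, 736, 528}, |N(913)| = 7.
deg(608) = 7; N(608) = {914, 860, 906, 469, 248, 736, 528}.
G = K_{6,5,2}: α = 6 = χ(Ḡ), so ϑ = 6.
≈ 6.0000 (to 4 d.p.).
Check 6 ≤ 6 ≤ 6: collapsed.

6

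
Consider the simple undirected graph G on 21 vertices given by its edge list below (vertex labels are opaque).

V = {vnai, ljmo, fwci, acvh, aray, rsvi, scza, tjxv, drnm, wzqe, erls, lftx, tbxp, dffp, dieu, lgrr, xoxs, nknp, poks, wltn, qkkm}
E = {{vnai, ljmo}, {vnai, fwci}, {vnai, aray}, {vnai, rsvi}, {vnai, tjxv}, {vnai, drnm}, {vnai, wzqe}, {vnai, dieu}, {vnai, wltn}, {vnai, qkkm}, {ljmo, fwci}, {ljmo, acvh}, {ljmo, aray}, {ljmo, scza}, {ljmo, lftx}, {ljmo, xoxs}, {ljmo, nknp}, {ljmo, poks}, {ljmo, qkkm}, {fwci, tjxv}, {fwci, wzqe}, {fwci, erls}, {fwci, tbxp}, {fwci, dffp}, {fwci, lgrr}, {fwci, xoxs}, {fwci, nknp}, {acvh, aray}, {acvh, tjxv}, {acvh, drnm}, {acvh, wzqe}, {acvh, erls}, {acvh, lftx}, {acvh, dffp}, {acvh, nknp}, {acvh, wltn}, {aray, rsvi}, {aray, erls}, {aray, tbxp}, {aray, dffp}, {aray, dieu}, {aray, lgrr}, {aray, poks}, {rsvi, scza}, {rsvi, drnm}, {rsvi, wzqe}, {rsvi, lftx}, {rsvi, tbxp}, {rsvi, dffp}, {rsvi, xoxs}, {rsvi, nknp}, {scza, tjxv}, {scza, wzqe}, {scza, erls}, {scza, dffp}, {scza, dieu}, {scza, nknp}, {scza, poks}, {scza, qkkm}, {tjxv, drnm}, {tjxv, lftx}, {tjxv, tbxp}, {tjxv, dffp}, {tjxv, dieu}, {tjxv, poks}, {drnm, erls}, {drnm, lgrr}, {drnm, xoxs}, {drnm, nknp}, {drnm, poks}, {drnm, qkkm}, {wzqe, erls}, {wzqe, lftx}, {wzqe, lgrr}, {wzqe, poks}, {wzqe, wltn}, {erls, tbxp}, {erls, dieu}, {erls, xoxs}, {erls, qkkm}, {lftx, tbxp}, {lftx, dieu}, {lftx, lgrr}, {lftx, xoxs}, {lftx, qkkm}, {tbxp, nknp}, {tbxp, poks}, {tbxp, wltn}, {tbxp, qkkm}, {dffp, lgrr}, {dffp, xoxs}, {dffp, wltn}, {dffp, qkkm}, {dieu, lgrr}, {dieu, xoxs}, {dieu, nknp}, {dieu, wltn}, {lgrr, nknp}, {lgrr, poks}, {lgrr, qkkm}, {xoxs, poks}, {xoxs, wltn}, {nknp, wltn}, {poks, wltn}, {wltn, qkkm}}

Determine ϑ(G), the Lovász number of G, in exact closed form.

6

deg(vnai) = 10; N(vnai) = {ljmo, fwci, aray, rsvi, tjxv, drnm, wzqe, dieu, wltn, qkkm}.
N(lgrr) = {fwci, aray, drnm, wzqe, lftx, dffp, dieu, nknp, poks, qkkm}, |N(lgrr)| = 10.
Vertex nknp has 10 neighbors: ljmo, fwci, acvh, rsvi, scza, drnm, tbxp, dieu, lgrr, wltn.
deg(acvh) = 10; N(acvh) = {ljmo, aray, tjxv, drnm, wzqe, erls, lftx, dffp, nknp, wltn}.
deg(v) = 10 for all v (|V|=21); Kneser K(7,2) on C(7,2)=21 vertices.
Distinct eigenvalues (to 6 d.p.): [10.0, 1.0, -4.0].
−21·(-4) / ((10)−(-4)) = 6 = ϑ(G).
= 6.00000… (decimal).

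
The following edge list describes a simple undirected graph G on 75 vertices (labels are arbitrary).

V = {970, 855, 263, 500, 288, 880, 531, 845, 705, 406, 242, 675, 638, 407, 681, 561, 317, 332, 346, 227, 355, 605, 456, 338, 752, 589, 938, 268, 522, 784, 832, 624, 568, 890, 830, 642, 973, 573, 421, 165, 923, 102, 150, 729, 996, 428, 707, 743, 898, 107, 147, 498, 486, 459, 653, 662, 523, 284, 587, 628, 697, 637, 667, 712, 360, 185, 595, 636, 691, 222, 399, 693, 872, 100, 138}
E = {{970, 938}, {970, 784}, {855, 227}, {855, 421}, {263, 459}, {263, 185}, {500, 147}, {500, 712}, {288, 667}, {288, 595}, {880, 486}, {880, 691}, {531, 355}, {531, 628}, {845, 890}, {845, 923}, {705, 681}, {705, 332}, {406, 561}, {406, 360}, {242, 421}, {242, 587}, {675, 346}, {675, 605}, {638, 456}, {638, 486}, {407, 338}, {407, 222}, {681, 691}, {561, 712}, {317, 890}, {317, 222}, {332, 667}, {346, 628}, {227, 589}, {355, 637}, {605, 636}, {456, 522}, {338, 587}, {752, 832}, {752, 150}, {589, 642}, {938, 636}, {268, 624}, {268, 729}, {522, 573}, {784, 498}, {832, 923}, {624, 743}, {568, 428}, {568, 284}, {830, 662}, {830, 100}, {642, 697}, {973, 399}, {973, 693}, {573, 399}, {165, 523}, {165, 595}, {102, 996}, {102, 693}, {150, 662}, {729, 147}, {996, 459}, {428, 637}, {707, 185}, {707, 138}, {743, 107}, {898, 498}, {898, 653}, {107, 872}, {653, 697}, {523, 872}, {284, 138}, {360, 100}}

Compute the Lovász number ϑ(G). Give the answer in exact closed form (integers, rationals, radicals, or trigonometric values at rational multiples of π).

75*cos(pi/75)/(cos(pi/75) + 1)

deg(624) = 2; N(624) = {268, 743}.
deg(653) = 2; N(653) = {898, 697}.
Vertex 667 has 2 neighbors: 288, 332.
deg(573) = 2; N(573) = {522, 399}.
G on 75 vertices is 2-regular; the odd cycle C_{75}.
The 38 distinct eigenvalues: [2.0, 1.993, 1.972, 1.937, 1.889, 1.827, 1.753, 1.666, 1.567, 1.458, 1.338, 1.209, 1.072, 0.927, 0.775, 0.618, 0.457, 0.292, 0.126, -0.042, -0.209, -0.375, -0.538, -0.697, -0.852, -1.0, -1.141, -1.275, -1.399, -1.514, -1.618, -1.711, -1.791, -1.86, -1.915, -1.956, -1.984, -1.998].
With N=75: ϑ(G) = 75·(-(-1)*2*cos(pi/75))/(2−(-2*cos(pi/75))) = 75*cos(pi/75)/(cos(pi/75) + 1).
Numerically 37.483546.
Sandwich: α(G)=37 ≤ ϑ(G)=75*cos(pi/75)/(cos(pi/75) + 1) ≤ χ(Ḡ)=38 (both strict).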